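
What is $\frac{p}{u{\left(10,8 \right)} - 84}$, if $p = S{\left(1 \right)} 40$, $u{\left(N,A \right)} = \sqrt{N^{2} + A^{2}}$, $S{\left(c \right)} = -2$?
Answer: $\frac{1680}{1723} + \frac{40 \sqrt{41}}{1723} \approx 1.1237$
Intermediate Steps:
$u{\left(N,A \right)} = \sqrt{A^{2} + N^{2}}$
$p = -80$ ($p = \left(-2\right) 40 = -80$)
$\frac{p}{u{\left(10,8 \right)} - 84} = - \frac{80}{\sqrt{8^{2} + 10^{2}} - 84} = - \frac{80}{\sqrt{64 + 100} - 84} = - \frac{80}{\sqrt{164} - 84} = - \frac{80}{2 \sqrt{41} - 84} = - \frac{80}{-84 + 2 \sqrt{41}}$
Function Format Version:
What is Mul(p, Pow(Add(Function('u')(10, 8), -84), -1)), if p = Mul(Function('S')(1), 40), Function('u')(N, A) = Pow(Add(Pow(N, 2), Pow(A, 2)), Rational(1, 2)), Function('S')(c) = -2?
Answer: Add(Rational(1680, 1723), Mul(Rational(40, 1723), Pow(41, Rational(1, 2)))) ≈ 1.1237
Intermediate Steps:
Function('u')(N, A) = Pow(Add(Pow(A, 2), Pow(N, 2)), Rational(1, 2))
p = -80 (p = Mul(-2, 40) = -80)
Mul(p, Pow(Add(Function('u')(10, 8), -84), -1)) = Mul(-80, Pow(Add(Pow(Add(Pow(8, 2), Pow(10, 2)), Rational(1, 2)), -84), -1)) = Mul(-80, Pow(Add(Pow(Add(64, 100), Rational(1, 2)), -84), -1)) = Mul(-80, Pow(Add(Pow(164, Rational(1, 2)), -84), -1)) = Mul(-80, Pow(Add(Mul(2, Pow(41, Rational(1, 2))), -84), -1)) = Mul(-80, Pow(Add(-84, Mul(2, Pow(41, Rational(1, 2)))), -1))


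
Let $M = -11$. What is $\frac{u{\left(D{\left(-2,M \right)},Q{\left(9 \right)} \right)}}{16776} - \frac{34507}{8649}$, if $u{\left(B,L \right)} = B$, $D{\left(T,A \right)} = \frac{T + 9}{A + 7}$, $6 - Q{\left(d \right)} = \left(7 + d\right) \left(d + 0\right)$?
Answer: $- \frac{257290919}{64486944} \approx -3.9898$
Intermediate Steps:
$Q{\left(d \right)} = 6 - d \left(7 + d\right)$ ($Q{\left(d \right)} = 6 - \left(7 + d\right) \left(d + 0\right) = 6 - \left(7 + d\right) d = 6 - d \left(7 + d\right)$)
$D{\left(T,A \right)} = \frac{9 + T}{7 + A}$
$\frac{u{\left(D{\left(-2,M \right)},Q{\left(9 \right)} \right)}}{16776} - \frac{34507}{8649} = \frac{\frac{1}{7 - 11} \left(9 - 2\right)}{16776} - \frac{34507}{8649} = \frac{1}{-4} \cdot 7 \cdot \frac{1}{16776} - \frac{34507}{8649} = \left(- \frac{1}{4}\right) 7 \cdot \frac{1}{16776} - \frac{34507}{8649} = \left(- \frac{7}{4}\right) \frac{1}{16776} - \frac{34507}{8649} = - \frac{7}{67104} - \frac{34507}{8649} = - \frac{257290919}{64486944}$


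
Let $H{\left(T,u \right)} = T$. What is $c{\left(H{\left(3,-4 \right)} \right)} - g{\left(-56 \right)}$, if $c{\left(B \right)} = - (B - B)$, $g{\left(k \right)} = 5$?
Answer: $-5$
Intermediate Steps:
$c{\left(B \right)} = 0$ ($c{\left(B \right)} = \left(-1\right) 0 = 0$)
$c{\left(H{\left(3,-4 \right)} \right)} - g{\left(-56 \right)} = 0 - 5 = -5$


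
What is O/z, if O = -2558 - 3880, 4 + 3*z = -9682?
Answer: 333/167 ≈ 1.9940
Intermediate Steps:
z = -9686/3 (z = -4/3 + (⅓)*(-9682) = -4/3 - 9682/3 = -9686/3 ≈ -3228.7)
O = -6438
O/z = -6438/(-9686/3) = -6438*(-3/9686) = 333/167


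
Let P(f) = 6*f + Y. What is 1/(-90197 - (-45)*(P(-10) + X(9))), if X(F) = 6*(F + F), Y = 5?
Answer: -1/87812 ≈ -1.1388e-5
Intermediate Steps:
X(F) = 12*F (X(F) = 6*(2*F) = 12*F)
P(f) = 5 + 6*f (P(f) = 6*f + 5 = 5 + 6*f)
1/(-90197 - (-45)*(P(-10) + X(9))) = 1/(-90197 - (-45)*((5 + 6*(-10)) + 12*9)) = 1/(-90197 - (-45)*((5 - 60) + 108)) = 1/(-90197 - (-45)*(-55 + 108)) = 1/(-90197 - (-45)*53) = 1/(-90197 - 1*(-2385)) = 1/(-90197 + 2385) = 1/(-87812) = -1/87812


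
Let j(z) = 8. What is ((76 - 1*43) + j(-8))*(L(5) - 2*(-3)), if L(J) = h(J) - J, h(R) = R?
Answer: 246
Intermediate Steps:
L(J) = 0 (L(J) = J - J = 0)
((76 - 1*43) + j(-8))*(L(5) - 2*(-3)) = ((76 - 1*43) + 8)*(0 - 2*(-3)) = ((76 - 43) + 8)*(0 + 6) = (33 + 8)*6 = 41*6 = 246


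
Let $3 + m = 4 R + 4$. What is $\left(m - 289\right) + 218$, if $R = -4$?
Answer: $-86$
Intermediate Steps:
$m = -15$ ($m = -3 + \left(4 \left(-4\right) + 4\right) = -3 + \left(-16 + 4\right) = -3 - 12 = -15$)
$\left(m - 289\right) + 218 = \left(-15 - 289\right) + 218 = -304 + 218 = -86$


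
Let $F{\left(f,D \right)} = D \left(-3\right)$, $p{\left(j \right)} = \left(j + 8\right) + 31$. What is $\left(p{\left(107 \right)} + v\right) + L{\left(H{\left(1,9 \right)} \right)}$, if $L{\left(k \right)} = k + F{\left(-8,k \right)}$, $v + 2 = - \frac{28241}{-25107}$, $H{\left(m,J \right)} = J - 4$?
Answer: $\frac{3392579}{25107} \approx 135.12$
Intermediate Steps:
$p{\left(j \right)} = 39 + j$ ($p{\left(j \right)} = \left(8 + j\right) + 31 = 39 + j$)
$F{\left(f,D \right)} = - 3 D$
$H{\left(m,J \right)} = -4 + J$
$v = - \frac{21973}{25107}$ ($v = -2 - \frac{28241}{-25107} = -2 - - \frac{28241}{25107} = -2 + \frac{28241}{25107} = - \frac{21973}{25107} \approx -0.87517$)
$L{\left(k \right)} = - 2 k$ ($L{\left(k \right)} = k - 3 k = - 2 k$)
$\left(p{\left(107 \right)} + v\right) + L{\left(H{\left(1,9 \right)} \right)} = \left(\left(39 + 107\right) - \frac{21973}{25107}\right) - 2 \left(-4 + 9\right) = \left(146 - \frac{21973}{25107}\right) - 10 = \frac{3643649}{25107} - 10 = \frac{3392579}{25107}$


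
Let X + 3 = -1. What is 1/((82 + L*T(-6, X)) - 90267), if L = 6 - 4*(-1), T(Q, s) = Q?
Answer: -1/90245 ≈ -1.1081e-5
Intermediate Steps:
X = -4 (X = -3 - 1 = -4)
L = 10 (L = 6 + 4 = 10)
1/((82 + L*T(-6, X)) - 90267) = 1/((82 + 10*(-6)) - 90267) = 1/((82 - 60) - 90267) = 1/(22 - 90267) = 1/(-90245) = -1/90245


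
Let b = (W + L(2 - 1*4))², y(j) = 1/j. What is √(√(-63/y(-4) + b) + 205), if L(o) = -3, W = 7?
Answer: √(205 + 2*√67) ≈ 14.879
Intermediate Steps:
b = 16 (b = (7 - 3)² = 4² = 16)
√(√(-63/y(-4) + b) + 205) = √(√(-63/(1/(-4)) + 16) + 205) = √(√(-63/(-¼) + 16) + 205) = √(√(-63*(-4) + 16) + 205) = √(√(252 + 16) + 205) = √(√268 + 205) = √(2*√67 + 205) = √(205 + 2*√67)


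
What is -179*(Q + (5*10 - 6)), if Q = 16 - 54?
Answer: -1074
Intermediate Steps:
Q = -38
-179*(Q + (5*10 - 6)) = -179*(-38 + (5*10 - 6)) = -179*(-38 + (50 - 6)) = -179*(-38 + 44) = -179*6 = -1074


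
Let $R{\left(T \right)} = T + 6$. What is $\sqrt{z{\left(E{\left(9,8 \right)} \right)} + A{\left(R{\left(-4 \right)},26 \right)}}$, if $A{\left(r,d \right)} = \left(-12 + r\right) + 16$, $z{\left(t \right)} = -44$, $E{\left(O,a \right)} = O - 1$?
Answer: $i \sqrt{38} \approx 6.1644 i$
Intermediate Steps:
$E{\left(O,a \right)} = -1 + O$ ($E{\left(O,a \right)} = O - 1 = -1 + O$)
$R{\left(T \right)} = 6 + T$
$A{\left(r,d \right)} = 4 + r$
$\sqrt{z{\left(E{\left(9,8 \right)} \right)} + A{\left(R{\left(-4 \right)},26 \right)}} = \sqrt{-44 + \left(4 + \left(6 - 4\right)\right)} = \sqrt{-44 + \left(4 + 2\right)} = \sqrt{-44 + 6} = \sqrt{-38} = i \sqrt{38}$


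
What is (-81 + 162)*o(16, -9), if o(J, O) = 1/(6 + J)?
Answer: 81/22 ≈ 3.6818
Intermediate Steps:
(-81 + 162)*o(16, -9) = (-81 + 162)/(6 + 16) = 81/22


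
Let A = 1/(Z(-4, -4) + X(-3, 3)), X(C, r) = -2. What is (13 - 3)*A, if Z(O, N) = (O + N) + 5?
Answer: -2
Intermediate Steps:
Z(O, N) = 5 + N + O (Z(O, N) = (N + O) + 5 = 5 + N + O)
A = -⅕ (A = 1/((5 - 4 - 4) - 2) = 1/(-3 - 2) = 1/(-5) = -⅕ ≈ -0.20000)
(13 - 3)*A = (13 - 3)*(-⅕) = 10*(-⅕) = -2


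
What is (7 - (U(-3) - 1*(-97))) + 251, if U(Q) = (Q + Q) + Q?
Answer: 170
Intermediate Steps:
U(Q) = 3*Q (U(Q) = 2*Q + Q = 3*Q)
(7 - (U(-3) - 1*(-97))) + 251 = (7 - (3*(-3) - 1*(-97))) + 251 = (7 - (-9 + 97)) + 251 = (7 - 1*88) + 251 = (7 - 88) + 251 = -81 + 251 = 170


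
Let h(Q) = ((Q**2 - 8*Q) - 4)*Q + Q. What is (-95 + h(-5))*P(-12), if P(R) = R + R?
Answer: 9720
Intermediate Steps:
P(R) = 2*R
h(Q) = Q + Q*(-4 + Q**2 - 8*Q) (h(Q) = (-4 + Q**2 - 8*Q)*Q + Q = Q*(-4 + Q**2 - 8*Q) + Q = Q + Q*(-4 + Q**2 - 8*Q))
(-95 + h(-5))*P(-12) = (-95 - 5*(-3 + (-5)**2 - 8*(-5)))*(2*(-12)) = (-95 - 5*(-3 + 25 + 40))*(-24) = (-95 - 5*62)*(-24) = (-95 - 310)*(-24) = -405*(-24) = 9720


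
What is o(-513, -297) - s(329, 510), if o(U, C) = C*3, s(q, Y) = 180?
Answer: -1071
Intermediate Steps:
o(U, C) = 3*C
o(-513, -297) - s(329, 510) = 3*(-297) - 1*180 = -891 - 180 = -1071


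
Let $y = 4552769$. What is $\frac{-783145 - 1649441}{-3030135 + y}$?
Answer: $- \frac{1216293}{761317} \approx -1.5976$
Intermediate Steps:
$\frac{-783145 - 1649441}{-3030135 + y} = \frac{-783145 - 1649441}{-3030135 + 4552769} = - \frac{2432586}{1522634} = \left(-2432586\right) \frac{1}{1522634} = - \frac{1216293}{761317}$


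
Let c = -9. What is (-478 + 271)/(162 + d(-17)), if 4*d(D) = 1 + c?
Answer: -207/160 ≈ -1.2938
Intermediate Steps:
d(D) = -2 (d(D) = (1 - 9)/4 = (¼)*(-8) = -2)
(-478 + 271)/(162 + d(-17)) = (-478 + 271)/(162 - 2) = -207/160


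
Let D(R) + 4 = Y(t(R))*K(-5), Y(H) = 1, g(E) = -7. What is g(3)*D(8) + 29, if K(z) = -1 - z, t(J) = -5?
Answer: 29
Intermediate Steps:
D(R) = 0 (D(R) = -4 + 1*(-1 - 1*(-5)) = -4 + 1*(-1 + 5) = -4 + 1*4 = -4 + 4 = 0)
g(3)*D(8) + 29 = -7*0 + 29 = 0 + 29 = 29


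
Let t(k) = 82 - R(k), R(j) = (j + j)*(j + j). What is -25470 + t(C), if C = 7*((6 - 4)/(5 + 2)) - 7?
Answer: -25488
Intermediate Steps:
R(j) = 4*j² (R(j) = (2*j)*(2*j) = 4*j²)
C = -5 (C = 7*(2/7) - 7 = 2 - 7 = -5)
t(k) = 82 - 4*k²
-25470 + t(C) = -25470 + (82 - 4*(-5)²) = -25470 + (82 - 4*25) = -25470 + (82 - 100) = -25470 - 18 = -25488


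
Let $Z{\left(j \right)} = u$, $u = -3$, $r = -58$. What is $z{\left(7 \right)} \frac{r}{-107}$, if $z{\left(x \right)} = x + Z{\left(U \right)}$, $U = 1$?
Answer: $\frac{232}{107} \approx 2.1682$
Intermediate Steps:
$Z{\left(j \right)} = -3$
$z{\left(x \right)} = -3 + x$ ($z{\left(x \right)} = x - 3 = -3 + x$)
$z{\left(7 \right)} \frac{r}{-107} = \left(-3 + 7\right) \left(- \frac{58}{-107}\right) = 4 \left(\left(-58\right) \left(- \frac{1}{107}\right)\right) = 4 \cdot \frac{58}{107} = \frac{232}{107}$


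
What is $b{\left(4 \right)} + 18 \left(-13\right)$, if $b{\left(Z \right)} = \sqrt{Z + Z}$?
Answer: $-234 + 2 \sqrt{2} \approx -231.17$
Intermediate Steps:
$b{\left(Z \right)} = \sqrt{2} \sqrt{Z}$ ($b{\left(Z \right)} = \sqrt{2 Z} = \sqrt{2} \sqrt{Z}$)
$b{\left(4 \right)} + 18 \left(-13\right) = \sqrt{2} \sqrt{4} + 18 \left(-13\right) = \sqrt{2} \cdot 2 - 234 = 2 \sqrt{2} - 234 = -234 + 2 \sqrt{2}$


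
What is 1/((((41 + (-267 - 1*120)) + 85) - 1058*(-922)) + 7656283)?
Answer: 1/8631498 ≈ 1.1585e-7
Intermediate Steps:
1/((((41 + (-267 - 1*120)) + 85) - 1058*(-922)) + 7656283) = 1/((((41 + (-267 - 120)) + 85) + 975476) + 7656283) = 1/((((41 - 387) + 85) + 975476) + 7656283) = 1/(((-346 + 85) + 975476) + 7656283) = 1/((-261 + 975476) + 7656283) = 1/(975215 + 7656283) = 1/8631498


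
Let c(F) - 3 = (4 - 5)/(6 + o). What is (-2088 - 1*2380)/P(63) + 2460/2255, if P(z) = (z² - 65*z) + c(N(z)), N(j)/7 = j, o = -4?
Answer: 101260/2717 ≈ 37.269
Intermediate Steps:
N(j) = 7*j
c(F) = 5/2 (c(F) = 3 + (4 - 5)/(6 - 4) = 3 - 1/2 = 3 - 1*½ = 3 - ½ = 5/2)
P(z) = 5/2 + z² - 65*z (P(z) = (z² - 65*z) + 5/2 = 5/2 + z² - 65*z)
(-2088 - 1*2380)/P(63) + 2460/2255 = (-2088 - 1*2380)/(5/2 + 63² - 65*63) + 2460/2255 = (-2088 - 2380)/(5/2 + 3969 - 4095) + 2460*(1/2255) = -4468/(-247/2) + 12/11 = -4468*(-2/247) + 12/11 = 8936/247 + 12/11 = 101260/2717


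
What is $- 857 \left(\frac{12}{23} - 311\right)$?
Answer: $\frac{6119837}{23} \approx 2.6608 \cdot 10^{5}$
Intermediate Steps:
$- 857 \left(\frac{12}{23} - 311\right) = \left(-857\right) \left(- \frac{7141}{23}\right) = \frac{6119837}{23}$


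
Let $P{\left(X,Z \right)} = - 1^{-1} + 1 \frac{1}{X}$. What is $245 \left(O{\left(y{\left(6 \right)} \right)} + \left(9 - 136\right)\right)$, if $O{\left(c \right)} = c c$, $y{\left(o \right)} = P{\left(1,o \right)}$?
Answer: $-31115$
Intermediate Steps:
$P{\left(X,Z \right)} = -1 + \frac{1}{X}$ ($P{\left(X,Z \right)} = \left(-1\right) 1 + \frac{1}{X} = -1 + \frac{1}{X}$)
$y{\left(o \right)} = 0$ ($y{\left(o \right)} = \frac{1 - 1}{1} = 1 \left(1 - 1\right) = 1 \cdot 0 = 0$)
$O{\left(c \right)} = c^{2}$
$245 \left(O{\left(y{\left(6 \right)} \right)} + \left(9 - 136\right)\right) = 245 \left(0^{2} + \left(9 - 136\right)\right) = 245 \left(0 - 127\right) = 245 \left(-127\right) = -31115$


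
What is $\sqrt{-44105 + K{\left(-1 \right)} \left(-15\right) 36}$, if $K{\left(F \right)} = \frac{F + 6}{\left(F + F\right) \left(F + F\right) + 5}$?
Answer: $i \sqrt{44405} \approx 210.72 i$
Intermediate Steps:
$K{\left(F \right)} = \frac{6 + F}{5 + 4 F^{2}}$ ($K{\left(F \right)} = \frac{6 + F}{2 F 2 F + 5} = \frac{6 + F}{4 F^{2} + 5} = \frac{6 + F}{5 + 4 F^{2}}$)
$\sqrt{-44105 + K{\left(-1 \right)} \left(-15\right) 36} = \sqrt{-44105 + \frac{6 - 1}{5 + 4 \left(-1\right)^{2}} \left(-15\right) 36} = \sqrt{-44105 + \frac{1}{5 + 4 \cdot 1} \cdot 5 \left(-15\right) 36} = \sqrt{-44105 + \frac{1}{5 + 4} \cdot 5 \left(-15\right) 36} = \sqrt{-44105 + \frac{1}{9} \cdot 5 \left(-15\right) 36} = \sqrt{-44105 + \frac{5}{9} \left(-15\right) 36} = \sqrt{-44105 - 300} = \sqrt{-44405} = i \sqrt{44405}$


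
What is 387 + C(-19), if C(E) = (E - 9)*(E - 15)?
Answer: 1339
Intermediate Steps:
C(E) = (-15 + E)*(-9 + E) (C(E) = (-9 + E)*(-15 + E) = (-15 + E)*(-9 + E))
387 + C(-19) = 387 + (135 + (-19)**2 - 24*(-19)) = 387 + (135 + 361 + 456) = 387 + 952 = 1339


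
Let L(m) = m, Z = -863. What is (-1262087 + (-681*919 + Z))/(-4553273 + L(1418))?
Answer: 269827/650265 ≈ 0.41495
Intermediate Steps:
(-1262087 + (-681*919 + Z))/(-4553273 + L(1418)) = (-1262087 + (-681*919 - 863))/(-4553273 + 1418) = (-1262087 + (-625839 - 863))/(-4551855) = (-1262087 - 626702)*(-1/4551855) = -1888789*(-1/4551855) = 269827/650265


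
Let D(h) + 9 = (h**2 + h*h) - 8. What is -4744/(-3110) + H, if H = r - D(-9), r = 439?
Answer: 459542/1555 ≈ 295.53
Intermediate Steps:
D(h) = -17 + 2*h**2 (D(h) = -9 + ((h**2 + h*h) - 8) = -9 + ((h**2 + h**2) - 8) = -9 + (2*h**2 - 8) = -9 + (-8 + 2*h**2) = -17 + 2*h**2)
H = 294 (H = 439 - (-17 + 2*(-9)**2) = 439 - (-17 + 2*81) = 439 - (-17 + 162) = 439 - 1*145 = 439 - 145 = 294)
-4744/(-3110) + H = -4744/(-3110) + 294 = -4744*(-1/3110) + 294 = 2372/1555 + 294 = 459542/1555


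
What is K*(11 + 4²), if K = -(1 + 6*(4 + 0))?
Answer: -675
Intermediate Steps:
K = -25 (K = -(1 + 6*4) = -(1 + 24) = -1*25 = -25)
K*(11 + 4²) = -25*(11 + 4²) = -25*(11 + 16) = -25*27 = -675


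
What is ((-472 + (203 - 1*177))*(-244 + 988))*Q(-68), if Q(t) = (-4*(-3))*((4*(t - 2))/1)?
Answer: 1114928640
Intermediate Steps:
Q(t) = -96 + 48*t (Q(t) = 12*((4*(-2 + t))*1) = 12*((-8 + 4*t)*1) = 12*(-8 + 4*t) = -96 + 48*t)
((-472 + (203 - 1*177))*(-244 + 988))*Q(-68) = ((-472 + (203 - 1*177))*(-244 + 988))*(-96 + 48*(-68)) = ((-472 + (203 - 177))*744)*(-96 - 3264) = ((-472 + 26)*744)*(-3360) = -446*744*(-3360) = -331824*(-3360) = 1114928640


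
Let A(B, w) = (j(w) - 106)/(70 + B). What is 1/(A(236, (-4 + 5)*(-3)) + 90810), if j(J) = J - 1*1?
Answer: 153/13893875 ≈ 1.1012e-5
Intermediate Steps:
j(J) = -1 + J (j(J) = J - 1 = -1 + J)
A(B, w) = (-107 + w)/(70 + B) (A(B, w) = ((-1 + w) - 106)/(70 + B) = (-107 + w)/(70 + B))
1/(A(236, (-4 + 5)*(-3)) + 90810) = 1/((-107 + (-4 + 5)*(-3))/(70 + 236) + 90810) = 1/((-107 + 1*(-3))/306 + 90810) = 1/((-107 - 3)/306 + 90810) = 1/((1/306)*(-110) + 90810) = 1/(-55/153 + 90810) = 1/(13893875/153) = 153/13893875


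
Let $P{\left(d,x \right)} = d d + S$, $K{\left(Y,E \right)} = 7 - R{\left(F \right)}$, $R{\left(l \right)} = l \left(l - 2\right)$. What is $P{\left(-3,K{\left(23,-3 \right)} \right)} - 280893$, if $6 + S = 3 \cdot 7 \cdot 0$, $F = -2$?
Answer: $-280890$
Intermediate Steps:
$R{\left(l \right)} = l \left(-2 + l\right)$
$S = -6$ ($S = -6 + 3 \cdot 7 \cdot 0 = -6 + 21 \cdot 0 = -6 + 0 = -6$)
$K{\left(Y,E \right)} = -1$ ($K{\left(Y,E \right)} = 7 - - 2 \left(-2 - 2\right) = 7 - \left(-2\right) \left(-4\right) = 7 - 8 = -1$)
$P{\left(d,x \right)} = -6 + d^{2}$ ($P{\left(d,x \right)} = d d - 6 = d^{2} - 6 = -6 + d^{2}$)
$P{\left(-3,K{\left(23,-3 \right)} \right)} - 280893 = \left(-6 + \left(-3\right)^{2}\right) - 280893 = \left(-6 + 9\right) - 280893 = 3 - 280893 = -280890$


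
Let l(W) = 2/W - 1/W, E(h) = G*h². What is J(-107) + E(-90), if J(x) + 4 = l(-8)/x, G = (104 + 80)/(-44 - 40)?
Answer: -106339161/5992 ≈ -17747.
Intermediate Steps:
G = -46/21 (G = 184/(-84) = 184*(-1/84) = -46/21 ≈ -2.1905)
E(h) = -46*h²/21
l(W) = 1/W
J(x) = -4 - 1/(8*x) (J(x) = -4 + 1/((-8)*x) = -4 - 1/(8*x))
J(-107) + E(-90) = (-4 - ⅛/(-107)) - 46/21*(-90)² = (-4 - ⅛*(-1/107)) - 46/21*8100 = (-4 + 1/856) - 124200/7 = -3423/856 - 124200/7 = -106339161/5992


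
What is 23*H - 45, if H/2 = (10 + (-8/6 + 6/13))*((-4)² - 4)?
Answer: 64919/13 ≈ 4993.8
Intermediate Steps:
H = 2848/13 (H = 2*((10 + (-8/6 + 6/13))*((-4)² - 4)) = 2*((10 + (-8*⅙ + 6*(1/13)))*(16 - 4)) = 2*((10 + (-4/3 + 6/13))*12) = 2*((10 - 34/39)*12) = 2*((356/39)*12) = 2*(1424/13) = 2848/13 ≈ 219.08)
23*H - 45 = 23*(2848/13) - 45 = 65504/13 - 45 = 64919/13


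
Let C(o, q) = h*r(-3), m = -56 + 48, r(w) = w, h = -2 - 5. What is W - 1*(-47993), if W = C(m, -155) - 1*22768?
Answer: 25246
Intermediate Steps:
h = -7
m = -8
C(o, q) = 21 (C(o, q) = -7*(-3) = 21)
W = -22747 (W = 21 - 1*22768 = 21 - 22768 = -22747)
W - 1*(-47993) = -22747 - 1*(-47993) = -22747 + 47993 = 25246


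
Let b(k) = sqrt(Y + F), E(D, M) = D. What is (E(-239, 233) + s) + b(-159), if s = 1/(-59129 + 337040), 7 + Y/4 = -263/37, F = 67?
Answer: -66420728/277911 + sqrt(14467)/37 ≈ -235.75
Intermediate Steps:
Y = -2088/37 (Y = -28 + 4*(-263/37) = -28 - 1052/37 = -2088/37 ≈ -56.432)
s = 1/277911 ≈ 3.5983e-6
b(k) = sqrt(14467)/37 (b(k) = sqrt(-2088/37 + 67) = sqrt(391/37) = sqrt(14467)/37)
(E(-239, 233) + s) + b(-159) = (-239 + 1/277911) + sqrt(14467)/37 = -66420728/277911 + sqrt(14467)/37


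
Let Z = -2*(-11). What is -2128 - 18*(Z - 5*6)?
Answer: -1984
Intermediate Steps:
Z = 22
-2128 - 18*(Z - 5*6) = -2128 - 18*(22 - 5*6) = -2128 - 18*(22 - 30) = -2128 - 18*(-8) = -2128 + 144 = -1984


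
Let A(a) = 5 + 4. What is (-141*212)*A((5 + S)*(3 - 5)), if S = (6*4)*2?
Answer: -269028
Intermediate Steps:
S = 48 (S = 24*2 = 48)
A(a) = 9
(-141*212)*A((5 + S)*(3 - 5)) = -141*212*9 = -29892*9 = -269028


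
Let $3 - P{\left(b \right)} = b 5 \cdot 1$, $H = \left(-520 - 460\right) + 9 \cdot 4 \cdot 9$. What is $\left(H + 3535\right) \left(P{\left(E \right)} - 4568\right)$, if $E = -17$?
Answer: $-12897920$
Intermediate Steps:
$H = -656$ ($H = -980 + 36 \cdot 9 = -980 + 324 = -656$)
$P{\left(b \right)} = 3 - 5 b$ ($P{\left(b \right)} = 3 - b 5 \cdot 1 = 3 - 5 b 1 = 3 - 5 b$)
$\left(H + 3535\right) \left(P{\left(E \right)} - 4568\right) = \left(-656 + 3535\right) \left(\left(3 - -85\right) - 4568\right) = 2879 \left(\left(3 + 85\right) - 4568\right) = 2879 \left(88 - 4568\right) = 2879 \left(-4480\right) = -12897920$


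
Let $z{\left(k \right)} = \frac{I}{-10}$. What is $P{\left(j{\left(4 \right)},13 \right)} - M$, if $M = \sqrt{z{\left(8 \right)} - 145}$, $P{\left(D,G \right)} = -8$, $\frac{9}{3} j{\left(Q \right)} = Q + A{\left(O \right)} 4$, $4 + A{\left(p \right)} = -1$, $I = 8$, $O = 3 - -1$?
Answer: $-8 - \frac{27 i \sqrt{5}}{5} \approx -8.0 - 12.075 i$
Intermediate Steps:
$O = 4$ ($O = 3 + 1 = 4$)
$A{\left(p \right)} = -5$ ($A{\left(p \right)} = -4 - 1 = -5$)
$z{\left(k \right)} = - \frac{4}{5}$ ($z{\left(k \right)} = \frac{8}{-10} = 8 \left(- \frac{1}{10}\right) = - \frac{4}{5}$)
$j{\left(Q \right)} = - \frac{20}{3} + \frac{Q}{3}$ ($j{\left(Q \right)} = \frac{Q - 20}{3} = \frac{-20 + Q}{3} = - \frac{20}{3} + \frac{Q}{3}$)
$M = \frac{27 i \sqrt{5}}{5}$ ($M = \sqrt{- \frac{4}{5} - 145} = \sqrt{- \frac{729}{5}} = \frac{27 i \sqrt{5}}{5} \approx 12.075 i$)
$P{\left(j{\left(4 \right)},13 \right)} - M = -8 - \frac{27 i \sqrt{5}}{5}$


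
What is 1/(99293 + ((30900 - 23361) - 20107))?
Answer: 1/86725 ≈ 1.1531e-5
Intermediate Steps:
1/(99293 + ((30900 - 23361) - 20107)) = 1/(99293 + (7539 - 20107)) = 1/(99293 - 12568) = 1/86725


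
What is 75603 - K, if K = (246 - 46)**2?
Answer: 35603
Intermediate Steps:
K = 40000 (K = 200**2 = 40000)
75603 - K = 75603 - 1*40000 = 75603 - 40000 = 35603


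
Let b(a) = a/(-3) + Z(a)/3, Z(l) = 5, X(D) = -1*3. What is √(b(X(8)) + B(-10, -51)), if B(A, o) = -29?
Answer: I*√237/3 ≈ 5.1316*I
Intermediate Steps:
X(D) = -3
b(a) = 5/3 - a/3 (b(a) = a/(-3) + 5/3 = a*(-⅓) + 5*(⅓) = -a/3 + 5/3 = 5/3 - a/3)
√(b(X(8)) + B(-10, -51)) = √((5/3 - ⅓*(-3)) - 29) = √((5/3 + 1) - 29) = √(8/3 - 29) = √(-79/3) = I*√237/3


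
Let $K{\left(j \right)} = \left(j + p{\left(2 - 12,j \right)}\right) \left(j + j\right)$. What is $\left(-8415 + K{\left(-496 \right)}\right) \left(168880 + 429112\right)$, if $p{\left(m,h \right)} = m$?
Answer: $295131177704$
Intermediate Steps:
$K{\left(j \right)} = 2 j \left(-10 + j\right)$ ($K{\left(j \right)} = \left(j + \left(2 - 12\right)\right) \left(j + j\right) = \left(j + \left(2 - 12\right)\right) 2 j = \left(j - 10\right) 2 j = \left(-10 + j\right) 2 j = 2 j \left(-10 + j\right)$)
$\left(-8415 + K{\left(-496 \right)}\right) \left(168880 + 429112\right) = \left(-8415 + 2 \left(-496\right) \left(-10 - 496\right)\right) \left(168880 + 429112\right) = \left(-8415 + 2 \left(-496\right) \left(-506\right)\right) 597992 = \left(-8415 + 501952\right) 597992 = 493537 \cdot 597992 = 295131177704$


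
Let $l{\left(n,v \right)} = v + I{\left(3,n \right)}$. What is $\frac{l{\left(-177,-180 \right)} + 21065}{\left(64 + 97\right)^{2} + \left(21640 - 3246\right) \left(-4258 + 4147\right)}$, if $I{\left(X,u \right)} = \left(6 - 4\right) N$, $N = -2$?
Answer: $- \frac{20881}{2015813} \approx -0.010359$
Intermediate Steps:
$I{\left(X,u \right)} = -4$ ($I{\left(X,u \right)} = \left(6 - 4\right) \left(-2\right) = 2 \left(-2\right) = -4$)
$l{\left(n,v \right)} = -4 + v$ ($l{\left(n,v \right)} = v - 4 = -4 + v$)
$\frac{l{\left(-177,-180 \right)} + 21065}{\left(64 + 97\right)^{2} + \left(21640 - 3246\right) \left(-4258 + 4147\right)} = \frac{\left(-4 - 180\right) + 21065}{\left(64 + 97\right)^{2} + \left(21640 - 3246\right) \left(-4258 + 4147\right)} = \frac{-184 + 21065}{161^{2} + 18394 \left(-111\right)} = \frac{20881}{25921 - 2041734} = \frac{20881}{-2015813} = 20881 \left(- \frac{1}{2015813}\right) = - \frac{20881}{2015813}$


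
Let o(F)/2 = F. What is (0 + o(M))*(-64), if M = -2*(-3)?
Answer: -768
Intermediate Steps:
M = 6
o(F) = 2*F
(0 + o(M))*(-64) = (0 + 2*6)*(-64) = (0 + 12)*(-64) = 12*(-64) = -768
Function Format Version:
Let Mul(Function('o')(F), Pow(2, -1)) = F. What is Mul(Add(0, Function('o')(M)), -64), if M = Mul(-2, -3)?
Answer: -768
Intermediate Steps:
M = 6
Function('o')(F) = Mul(2, F)
Mul(Add(0, Function('o')(M)), -64) = Mul(Add(0, Mul(2, 6)), -64) = Mul(Add(0, 12), -64) = Mul(12, -64) = -768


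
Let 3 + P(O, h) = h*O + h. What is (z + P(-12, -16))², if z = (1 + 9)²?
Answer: 74529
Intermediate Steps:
z = 100 (z = 10² = 100)
P(O, h) = -3 + h + O*h (P(O, h) = -3 + (h*O + h) = -3 + (O*h + h) = -3 + (h + O*h) = -3 + h + O*h)
(z + P(-12, -16))² = (100 + (-3 - 16 - 12*(-16)))² = (100 + (-3 - 16 + 192))² = (100 + 173)² = 273² = 74529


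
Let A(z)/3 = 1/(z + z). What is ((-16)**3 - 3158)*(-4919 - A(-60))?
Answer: 713644893/20 ≈ 3.5682e+7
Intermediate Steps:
A(z) = 3/(2*z) (A(z) = 3/(z + z) = 3/((2*z)) = 3*(1/(2*z)) = 3/(2*z))
((-16)**3 - 3158)*(-4919 - A(-60)) = ((-16)**3 - 3158)*(-4919 - 3/(2*(-60))) = (-4096 - 3158)*(-4919 - 3*(-1)/(2*60)) = -7254*(-4919 - 1*(-1/40)) = -7254*(-4919 + 1/40) = -7254*(-196759/40) = 713644893/20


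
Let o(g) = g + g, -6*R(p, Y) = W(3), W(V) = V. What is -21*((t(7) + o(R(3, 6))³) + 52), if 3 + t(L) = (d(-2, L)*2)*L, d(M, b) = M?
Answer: -420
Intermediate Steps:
R(p, Y) = -½ (R(p, Y) = -⅙*3 = -½)
t(L) = -3 - 4*L (t(L) = -3 + (-2*2)*L = -3 - 4*L)
o(g) = 2*g
-21*((t(7) + o(R(3, 6))³) + 52) = -21*(((-3 - 4*7) + (2*(-½))³) + 52) = -21*(((-3 - 28) + (-1)³) + 52) = -21*((-31 - 1) + 52) = -21*(-32 + 52) = -21*20 = -420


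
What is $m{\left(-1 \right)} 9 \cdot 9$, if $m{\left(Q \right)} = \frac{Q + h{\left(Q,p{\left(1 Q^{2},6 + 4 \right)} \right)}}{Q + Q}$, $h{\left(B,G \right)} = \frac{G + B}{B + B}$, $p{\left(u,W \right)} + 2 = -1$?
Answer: $- \frac{81}{2} \approx -40.5$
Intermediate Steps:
$p{\left(u,W \right)} = -3$ ($p{\left(u,W \right)} = -2 - 1 = -3$)
$h{\left(B,G \right)} = \frac{B + G}{2 B}$
$m{\left(Q \right)} = \frac{Q + \frac{-3 + Q}{2 Q}}{2 Q}$ ($m{\left(Q \right)} = \frac{Q + \frac{Q - 3}{2 Q}}{Q + Q} = \frac{Q + \frac{-3 + Q}{2 Q}}{2 Q}$)
$m{\left(-1 \right)} 9 \cdot 9 = \frac{-3 - 1 + 2 \left(-1\right)^{2}}{4 \cdot 1} \cdot 9 \cdot 9 = \frac{1}{4} \cdot 1 \left(-3 - 1 + 2 \cdot 1\right) 9 \cdot 9 = \frac{1}{4} \cdot 1 \left(-3 - 1 + 2\right) 9 \cdot 9 = \frac{1}{4} \cdot 1 \left(-2\right) 9 \cdot 9 = \left(- \frac{1}{2}\right) 9 \cdot 9 = \left(- \frac{9}{2}\right) 9 = - \frac{81}{2}$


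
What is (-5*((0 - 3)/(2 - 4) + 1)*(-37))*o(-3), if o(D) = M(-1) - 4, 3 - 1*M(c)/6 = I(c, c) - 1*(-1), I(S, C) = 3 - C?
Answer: -7400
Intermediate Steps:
M(c) = -6 + 6*c (M(c) = 18 - 6*((3 - c) - 1*(-1)) = 18 - 6*((3 - c) + 1) = 18 - 6*(4 - c) = 18 + (-24 + 6*c) = -6 + 6*c)
o(D) = -16 (o(D) = (-6 + 6*(-1)) - 4 = (-6 - 6) - 4 = -12 - 4 = -16)
(-5*((0 - 3)/(2 - 4) + 1)*(-37))*o(-3) = (-5*((0 - 3)/(2 - 4) + 1)*(-37))*(-16) = (-5*(-3/(-2) + 1)*(-37))*(-16) = (-5*(-3*(-1/2) + 1)*(-37))*(-16) = (-5*(3/2 + 1)*(-37))*(-16) = (-5*5/2*(-37))*(-16) = -25/2*(-37)*(-16) = (925/2)*(-16) = -7400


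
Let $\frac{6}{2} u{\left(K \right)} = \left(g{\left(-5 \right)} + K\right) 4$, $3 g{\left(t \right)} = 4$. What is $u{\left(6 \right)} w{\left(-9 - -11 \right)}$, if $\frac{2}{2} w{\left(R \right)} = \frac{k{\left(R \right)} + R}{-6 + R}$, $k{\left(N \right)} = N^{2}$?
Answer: $- \frac{44}{3} \approx -14.667$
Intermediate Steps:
$g{\left(t \right)} = \frac{4}{3}$ ($g{\left(t \right)} = \frac{1}{3} \cdot 4 = \frac{4}{3}$)
$u{\left(K \right)} = \frac{16}{9} + \frac{4 K}{3}$ ($u{\left(K \right)} = \frac{\left(\frac{4}{3} + K\right) 4}{3} = \frac{\frac{16}{3} + 4 K}{3} = \frac{16}{9} + \frac{4 K}{3}$)
$w{\left(R \right)} = \frac{R + R^{2}}{-6 + R}$ ($w{\left(R \right)} = \frac{R^{2} + R}{-6 + R} = \frac{R + R^{2}}{-6 + R}$)
$u{\left(6 \right)} w{\left(-9 - -11 \right)} = \left(\frac{16}{9} + \frac{4}{3} \cdot 6\right) \frac{\left(-9 - -11\right) \left(1 - -2\right)}{-6 - -2} = \left(\frac{16}{9} + 8\right) \frac{\left(-9 + 11\right) \left(1 + \left(-9 + 11\right)\right)}{-6 + \left(-9 + 11\right)} = \frac{88 \frac{2 \left(1 + 2\right)}{-6 + 2}}{9} = \frac{88 \cdot 2 \frac{1}{-4} \cdot 3}{9} = \frac{88 \cdot 2 \left(- \frac{1}{4}\right) 3}{9} = \frac{88}{9} \left(- \frac{3}{2}\right) = - \frac{44}{3}$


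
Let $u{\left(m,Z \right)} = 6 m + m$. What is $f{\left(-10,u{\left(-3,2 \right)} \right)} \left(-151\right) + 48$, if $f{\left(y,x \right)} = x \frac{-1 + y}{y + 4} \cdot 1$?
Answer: $\frac{11723}{2} \approx 5861.5$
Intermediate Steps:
$u{\left(m,Z \right)} = 7 m$
$f{\left(y,x \right)} = \frac{x \left(-1 + y\right)}{4 + y}$ ($f{\left(y,x \right)} = x \frac{-1 + y}{4 + y} 1 = \frac{x \left(-1 + y\right)}{4 + y} 1 = \frac{x \left(-1 + y\right)}{4 + y}$)
$f{\left(-10,u{\left(-3,2 \right)} \right)} \left(-151\right) + 48 = \frac{7 \left(-3\right) \left(-1 - 10\right)}{4 - 10} \left(-151\right) + 48 = \left(-21\right) \frac{1}{-6} \left(-11\right) \left(-151\right) + 48 = \left(-21\right) \left(- \frac{1}{6}\right) \left(-11\right) \left(-151\right) + 48 = \left(- \frac{77}{2}\right) \left(-151\right) + 48 = \frac{11627}{2} + 48 = \frac{11723}{2}$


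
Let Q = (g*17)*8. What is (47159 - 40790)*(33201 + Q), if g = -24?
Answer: 190668753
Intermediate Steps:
Q = -3264 (Q = -24*17*8 = -408*8 = -3264)
(47159 - 40790)*(33201 + Q) = (47159 - 40790)*(33201 - 3264) = 6369*29937 = 190668753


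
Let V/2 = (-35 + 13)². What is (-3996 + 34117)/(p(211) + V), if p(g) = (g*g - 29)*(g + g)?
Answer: 30121/18776592 ≈ 0.0016042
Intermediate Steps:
V = 968 (V = 2*(-35 + 13)² = 2*(-22)² = 2*484 = 968)
p(g) = 2*g*(-29 + g²) (p(g) = (g² - 29)*(2*g) = (-29 + g²)*(2*g) = 2*g*(-29 + g²))
(-3996 + 34117)/(p(211) + V) = (-3996 + 34117)/(2*211*(-29 + 211²) + 968) = 30121/(2*211*(-29 + 44521) + 968) = 30121/(2*211*44492 + 968) = 30121/(18775624 + 968) = 30121/18776592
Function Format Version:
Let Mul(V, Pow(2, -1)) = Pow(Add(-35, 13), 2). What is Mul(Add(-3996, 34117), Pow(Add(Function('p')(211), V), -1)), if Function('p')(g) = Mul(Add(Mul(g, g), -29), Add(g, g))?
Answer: Rational(30121, 18776592) ≈ 0.0016042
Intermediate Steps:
V = 968 (V = Mul(2, Pow(Add(-35, 13), 2)) = Mul(2, Pow(-22, 2)) = Mul(2, 484) = 968)
Function('p')(g) = Mul(2, g, Add(-29, Pow(g, 2))) (Function('p')(g) = Mul(Add(Pow(g, 2), -29), Mul(2, g)) = Mul(Add(-29, Pow(g, 2)), Mul(2, g)) = Mul(2, g, Add(-29, Pow(g, 2))))
Mul(Add(-3996, 34117), Pow(Add(Function('p')(211), V), -1)) = Mul(Add(-3996, 34117), Pow(Add(Mul(2, 211, Add(-29, Pow(211, 2))), 968), -1)) = Mul(30121, Pow(Add(Mul(2, 211, Add(-29, 44521)), 968), -1)) = Mul(30121, Pow(Add(Mul(2, 211, 44492), 968), -1)) = Mul(30121, Pow(Add(18775624, 968), -1)) = Mul(30121, Pow(18776592, -1)) = Mul(30121, Rational(1, 18776592)) = Rational(30121, 18776592)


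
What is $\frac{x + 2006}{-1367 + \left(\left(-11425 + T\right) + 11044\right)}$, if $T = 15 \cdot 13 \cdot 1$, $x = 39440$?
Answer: $- \frac{41446}{1553} \approx -26.688$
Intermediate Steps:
$T = 195$ ($T = 195 \cdot 1 = 195$)
$\frac{x + 2006}{-1367 + \left(\left(-11425 + T\right) + 11044\right)} = \frac{39440 + 2006}{-1367 + \left(\left(-11425 + 195\right) + 11044\right)} = \frac{41446}{-1367 + \left(-11230 + 11044\right)} = \frac{41446}{-1367 - 186} = \frac{41446}{-1553} = 41446 \left(- \frac{1}{1553}\right) = - \frac{41446}{1553}$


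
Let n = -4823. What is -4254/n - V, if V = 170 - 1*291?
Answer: 587837/4823 ≈ 121.88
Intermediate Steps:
V = -121 (V = 170 - 291 = -121)
-4254/n - V = -4254/(-4823) - 1*(-121) = -4254*(-1/4823) + 121 = 4254/4823 + 121 = 587837/4823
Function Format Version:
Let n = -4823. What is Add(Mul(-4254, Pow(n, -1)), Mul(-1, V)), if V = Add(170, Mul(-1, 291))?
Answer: Rational(587837, 4823) ≈ 121.88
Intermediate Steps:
V = -121 (V = Add(170, -291) = -121)
Add(Mul(-4254, Pow(n, -1)), Mul(-1, V)) = Add(Mul(-4254, Pow(-4823, -1)), Mul(-1, -121)) = Add(Mul(-4254, Rational(-1, 4823)), 121) = Add(Rational(4254, 4823), 121) = Rational(587837, 4823)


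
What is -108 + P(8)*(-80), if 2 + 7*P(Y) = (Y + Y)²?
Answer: -21076/7 ≈ -3010.9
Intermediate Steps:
P(Y) = -2/7 + 4*Y²/7 (P(Y) = -2/7 + (Y + Y)²/7 = -2/7 + (2*Y)²/7 = -2/7 + (4*Y²)/7 = -2/7 + 4*Y²/7)
-108 + P(8)*(-80) = -108 + (-2/7 + (4/7)*8²)*(-80) = -108 + (-2/7 + (4/7)*64)*(-80) = -108 + (-2/7 + 256/7)*(-80) = -108 + (254/7)*(-80) = -108 - 20320/7 = -21076/7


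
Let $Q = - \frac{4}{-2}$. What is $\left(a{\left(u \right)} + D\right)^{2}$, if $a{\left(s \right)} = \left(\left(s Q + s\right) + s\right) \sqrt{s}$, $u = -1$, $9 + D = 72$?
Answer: $3953 - 504 i \approx 3953.0 - 504.0 i$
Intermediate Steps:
$Q = 2$ ($Q = \left(-4\right) \left(- \frac{1}{2}\right) = 2$)
$D = 63$ ($D = -9 + 72 = 63$)
$a{\left(s \right)} = 4 s^{\frac{3}{2}}$ ($a{\left(s \right)} = \left(\left(s 2 + s\right) + s\right) \sqrt{s} = \left(\left(2 s + s\right) + s\right) \sqrt{s} = \left(3 s + s\right) \sqrt{s} = 4 s \sqrt{s} = 4 s^{\frac{3}{2}}$)
$\left(a{\left(u \right)} + D\right)^{2} = \left(4 \left(-1\right)^{\frac{3}{2}} + 63\right)^{2} = \left(4 \left(- i\right) + 63\right)^{2} = \left(- 4 i + 63\right)^{2} = \left(63 - 4 i\right)^{2}$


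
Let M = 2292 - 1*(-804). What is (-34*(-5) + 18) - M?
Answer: -2908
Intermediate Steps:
M = 3096 (M = 2292 + 804 = 3096)
(-34*(-5) + 18) - M = (-34*(-5) + 18) - 1*3096 = (170 + 18) - 3096 = 188 - 3096 = -2908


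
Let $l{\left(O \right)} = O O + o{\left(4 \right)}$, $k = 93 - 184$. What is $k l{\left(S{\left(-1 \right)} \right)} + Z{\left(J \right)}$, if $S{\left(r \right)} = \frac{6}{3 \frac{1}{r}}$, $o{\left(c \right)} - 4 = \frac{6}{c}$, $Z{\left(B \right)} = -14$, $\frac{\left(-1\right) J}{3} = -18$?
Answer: $- \frac{1757}{2} \approx -878.5$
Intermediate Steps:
$J = 54$ ($J = \left(-3\right) \left(-18\right) = 54$)
$k = -91$ ($k = 93 - 184 = -91$)
$o{\left(c \right)} = 4 + \frac{6}{c}$
$S{\left(r \right)} = 2 r$ ($S{\left(r \right)} = 6 \frac{r}{3} = 2 r$)
$l{\left(O \right)} = \frac{11}{2} + O^{2}$ ($l{\left(O \right)} = O O + \left(4 + \frac{6}{4}\right) = O^{2} + \left(4 + 6 \cdot \frac{1}{4}\right) = O^{2} + \left(4 + \frac{3}{2}\right) = O^{2} + \frac{11}{2} = \frac{11}{2} + O^{2}$)
$k l{\left(S{\left(-1 \right)} \right)} + Z{\left(J \right)} = - 91 \left(\frac{11}{2} + \left(2 \left(-1\right)\right)^{2}\right) - 14 = - 91 \left(\frac{11}{2} + \left(-2\right)^{2}\right) - 14 = - 91 \left(\frac{11}{2} + 4\right) - 14 = \left(-91\right) \frac{19}{2} - 14 = - \frac{1729}{2} - 14 = - \frac{1757}{2}$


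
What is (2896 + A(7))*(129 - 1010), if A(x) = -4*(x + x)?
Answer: -2502040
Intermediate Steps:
A(x) = -8*x
(2896 + A(7))*(129 - 1010) = (2896 - 8*7)*(129 - 1010) = (2896 - 56)*(-881) = 2840*(-881) = -2502040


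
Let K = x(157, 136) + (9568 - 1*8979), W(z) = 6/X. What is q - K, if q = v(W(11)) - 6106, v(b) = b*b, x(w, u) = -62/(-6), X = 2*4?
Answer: -321829/48 ≈ -6704.8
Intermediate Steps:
X = 8
W(z) = ¾ (W(z) = 6/8 = 6*(⅛) = ¾)
x(w, u) = 31/3 (x(w, u) = -62*(-⅙) = 31/3)
v(b) = b²
q = -97687/16 (q = (¾)² - 6106 = 9/16 - 6106 = -97687/16 ≈ -6105.4)
K = 1798/3 (K = 31/3 + (9568 - 1*8979) = 31/3 + (9568 - 8979) = 31/3 + 589 = 1798/3 ≈ 599.33)
q - K = -97687/16 - 1*1798/3 = -97687/16 - 1798/3 = -321829/48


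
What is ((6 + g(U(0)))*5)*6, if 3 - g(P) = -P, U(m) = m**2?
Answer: 270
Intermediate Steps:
g(P) = 3 + P (g(P) = 3 - (-1)*P = 3 + P)
((6 + g(U(0)))*5)*6 = ((6 + (3 + 0**2))*5)*6 = ((6 + (3 + 0))*5)*6 = ((6 + 3)*5)*6 = (9*5)*6 = 45*6 = 270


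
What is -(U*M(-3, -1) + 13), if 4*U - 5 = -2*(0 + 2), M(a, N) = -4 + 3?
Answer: -51/4 ≈ -12.750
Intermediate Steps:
M(a, N) = -1
U = ¼ (U = 5/4 + (-2*(0 + 2))/4 = 5/4 + (-2*2)/4 = 5/4 + (¼)*(-4) = 5/4 - 1 = ¼ ≈ 0.25000)
-(U*M(-3, -1) + 13) = -((¼)*(-1) + 13) = -(-¼ + 13) = -1*51/4 = -51/4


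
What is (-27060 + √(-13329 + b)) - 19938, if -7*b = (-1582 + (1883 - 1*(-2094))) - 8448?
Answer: -46998 + 5*I*√24430/7 ≈ -46998.0 + 111.64*I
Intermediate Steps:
b = 6053/7 (b = -((-1582 + (1883 - 1*(-2094))) - 8448)/7 = -((-1582 + (1883 + 2094)) - 8448)/7 = -((-1582 + 3977) - 8448)/7 = -(2395 - 8448)/7 = -⅐*(-6053) = 6053/7 ≈ 864.71)
(-27060 + √(-13329 + b)) - 19938 = (-27060 + √(-13329 + 6053/7)) - 19938 = (-27060 + √(-87250/7)) - 19938 = (-27060 + 5*I*√24430/7) - 19938 = -46998 + 5*I*√24430/7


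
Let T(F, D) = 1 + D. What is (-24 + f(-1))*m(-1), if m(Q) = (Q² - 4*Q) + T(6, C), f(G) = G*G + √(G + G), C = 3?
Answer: -207 + 9*I*√2 ≈ -207.0 + 12.728*I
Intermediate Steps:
f(G) = G² + √2*√G (f(G) = G² + √(2*G) = G² + √2*√G)
m(Q) = 4 + Q² - 4*Q (m(Q) = (Q² - 4*Q) + (1 + 3) = (Q² - 4*Q) + 4 = 4 + Q² - 4*Q)
(-24 + f(-1))*m(-1) = (-24 + ((-1)² + √2*√(-1)))*(4 + (-1)² - 4*(-1)) = (-24 + (1 + √2*I))*(4 + 1 + 4) = (-24 + (1 + I*√2))*9 = (-23 + I*√2)*9 = -207 + 9*I*√2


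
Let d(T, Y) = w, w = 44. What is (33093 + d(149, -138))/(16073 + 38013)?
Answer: 33137/54086 ≈ 0.61267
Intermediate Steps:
d(T, Y) = 44
(33093 + d(149, -138))/(16073 + 38013) = (33093 + 44)/(16073 + 38013) = 33137/54086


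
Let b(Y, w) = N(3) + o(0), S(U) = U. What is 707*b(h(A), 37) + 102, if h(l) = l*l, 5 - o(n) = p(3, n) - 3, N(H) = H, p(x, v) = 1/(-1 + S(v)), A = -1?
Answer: 8586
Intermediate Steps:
p(x, v) = 1/(-1 + v)
o(n) = 8 - 1/(-1 + n) (o(n) = 5 - (1/(-1 + n) - 3) = 5 - (-3 + 1/(-1 + n)) = 5 + (3 - 1/(-1 + n)) = 8 - 1/(-1 + n))
h(l) = l²
b(Y, w) = 12 (b(Y, w) = 3 + (-9 + 8*0)/(-1 + 0) = 3 + (-9 + 0)/(-1) = 3 - 1*(-9) = 3 + 9 = 12)
707*b(h(A), 37) + 102 = 707*12 + 102 = 8484 + 102 = 8586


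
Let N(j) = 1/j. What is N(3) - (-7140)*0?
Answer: ⅓ ≈ 0.33333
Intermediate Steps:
N(j) = 1/j
N(3) - (-7140)*0 = 1/3 - (-7140)*0 = ⅓ - 255*0 = ⅓ + 0 = ⅓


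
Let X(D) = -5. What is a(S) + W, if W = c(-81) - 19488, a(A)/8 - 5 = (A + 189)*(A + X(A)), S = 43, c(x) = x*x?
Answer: 57641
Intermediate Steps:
c(x) = x²
a(A) = 40 + 8*(-5 + A)*(189 + A) (a(A) = 40 + 8*((A + 189)*(A - 5)) = 40 + 8*((189 + A)*(-5 + A)) = 40 + 8*((-5 + A)*(189 + A)) = 40 + 8*(-5 + A)*(189 + A))
W = -12927 (W = (-81)² - 19488 = 6561 - 19488 = -12927)
a(S) + W = (-7520 + 8*43² + 1472*43) - 12927 = (-7520 + 8*1849 + 63296) - 12927 = (-7520 + 14792 + 63296) - 12927 = 70568 - 12927 = 57641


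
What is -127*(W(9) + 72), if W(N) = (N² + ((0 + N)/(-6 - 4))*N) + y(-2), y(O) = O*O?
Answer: -189103/10 ≈ -18910.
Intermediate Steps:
y(O) = O²
W(N) = 4 + 9*N²/10 (W(N) = (N² + ((0 + N)/(-6 - 4))*N) + (-2)² = (N² + (N/(-10))*N) + 4 = (N² + (N*(-⅒))*N) + 4 = (N² + (-N/10)*N) + 4 = (N² - N²/10) + 4 = 9*N²/10 + 4 = 4 + 9*N²/10)
-127*(W(9) + 72) = -127*((4 + (9/10)*9²) + 72) = -127*((4 + (9/10)*81) + 72) = -127*((4 + 729/10) + 72) = -127*(769/10 + 72) = -127*1489/10 = -189103/10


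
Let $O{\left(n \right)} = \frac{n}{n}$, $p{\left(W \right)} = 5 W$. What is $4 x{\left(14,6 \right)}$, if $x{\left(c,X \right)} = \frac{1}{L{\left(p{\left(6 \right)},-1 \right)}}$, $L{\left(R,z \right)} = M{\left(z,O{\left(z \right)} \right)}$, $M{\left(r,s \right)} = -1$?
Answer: $-4$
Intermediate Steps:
$O{\left(n \right)} = 1$
$L{\left(R,z \right)} = -1$
$x{\left(c,X \right)} = -1$ ($x{\left(c,X \right)} = \frac{1}{-1} = -1$)
$4 x{\left(14,6 \right)} = 4 \left(-1\right) = -4$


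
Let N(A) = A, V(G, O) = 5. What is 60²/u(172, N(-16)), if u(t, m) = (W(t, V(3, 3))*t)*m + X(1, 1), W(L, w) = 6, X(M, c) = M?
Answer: -3600/16511 ≈ -0.21804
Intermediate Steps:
u(t, m) = 1 + 6*m*t (u(t, m) = (6*t)*m + 1 = 6*m*t + 1 = 1 + 6*m*t)
60²/u(172, N(-16)) = 60²/(1 + 6*(-16)*172) = 3600/(1 - 16512) = 3600/(-16511) = 3600*(-1/16511) = -3600/16511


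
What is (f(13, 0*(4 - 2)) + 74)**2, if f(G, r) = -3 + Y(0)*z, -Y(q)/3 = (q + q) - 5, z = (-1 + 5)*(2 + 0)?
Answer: 36481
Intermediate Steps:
z = 8 (z = 4*2 = 8)
Y(q) = 15 - 6*q (Y(q) = -3*((q + q) - 5) = -3*(2*q - 5) = -3*(-5 + 2*q) = 15 - 6*q)
f(G, r) = 117 (f(G, r) = -3 + (15 - 6*0)*8 = -3 + (15 + 0)*8 = -3 + 15*8 = -3 + 120 = 117)
(f(13, 0*(4 - 2)) + 74)**2 = (117 + 74)**2 = 191**2 = 36481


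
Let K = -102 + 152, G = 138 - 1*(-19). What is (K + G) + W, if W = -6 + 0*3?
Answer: 201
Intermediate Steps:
G = 157 (G = 138 + 19 = 157)
K = 50
W = -6 (W = -6 + 0 = -6)
(K + G) + W = (50 + 157) - 6 = 207 - 6 = 201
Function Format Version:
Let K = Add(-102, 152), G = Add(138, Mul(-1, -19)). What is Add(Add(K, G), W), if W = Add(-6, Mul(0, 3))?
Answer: 201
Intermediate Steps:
G = 157 (G = Add(138, 19) = 157)
K = 50
W = -6 (W = Add(-6, 0) = -6)
Add(Add(K, G), W) = Add(Add(50, 157), -6) = Add(207, -6) = 201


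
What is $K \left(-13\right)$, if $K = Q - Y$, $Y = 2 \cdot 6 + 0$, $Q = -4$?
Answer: $208$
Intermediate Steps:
$Y = 12$ ($Y = 12 + 0 = 12$)
$K = -16$ ($K = -4 - 12 = -16$)
$K \left(-13\right) = \left(-16\right) \left(-13\right) = 208$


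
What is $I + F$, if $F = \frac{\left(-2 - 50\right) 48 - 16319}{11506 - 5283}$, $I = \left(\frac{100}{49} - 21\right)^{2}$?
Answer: $\frac{108684272}{304927} \approx 356.43$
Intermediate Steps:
$I = \frac{863041}{2401}$ ($I = \left(100 \cdot \frac{1}{49} - 21\right)^{2} = \left(\frac{100}{49} - 21\right)^{2} = \left(- \frac{929}{49}\right)^{2} = \frac{863041}{2401} \approx 359.45$)
$F = - \frac{18815}{6223}$ ($F = \frac{\left(-52\right) 48 - 16319}{6223} = \left(-2496 - 16319\right) \frac{1}{6223} = \left(-18815\right) \frac{1}{6223} = - \frac{18815}{6223} \approx -3.0235$)
$I + F = \frac{863041}{2401} - \frac{18815}{6223} = \frac{108684272}{304927}$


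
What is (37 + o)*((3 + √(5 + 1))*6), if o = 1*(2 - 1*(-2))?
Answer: 738 + 246*√6 ≈ 1340.6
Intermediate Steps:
o = 4 (o = 1*(2 + 2) = 1*4 = 4)
(37 + o)*((3 + √(5 + 1))*6) = (37 + 4)*((3 + √(5 + 1))*6) = 41*((3 + √6)*6) = 41*(18 + 6*√6) = 738 + 246*√6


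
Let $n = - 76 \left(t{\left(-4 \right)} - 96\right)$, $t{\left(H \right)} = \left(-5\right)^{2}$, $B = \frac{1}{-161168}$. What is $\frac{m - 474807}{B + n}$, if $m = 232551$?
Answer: $- \frac{13014638336}{289887509} \approx -44.896$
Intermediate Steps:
$B = - \frac{1}{161168} \approx -6.2047 \cdot 10^{-6}$
$t{\left(H \right)} = 25$
$n = 5396$ ($n = - 76 \left(25 - 96\right) = \left(-76\right) \left(-71\right) = 5396$)
$\frac{m - 474807}{B + n} = \frac{232551 - 474807}{- \frac{1}{161168} + 5396} = - \frac{242256}{\frac{869662527}{161168}} = \left(-242256\right) \frac{161168}{869662527} = - \frac{13014638336}{289887509}$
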